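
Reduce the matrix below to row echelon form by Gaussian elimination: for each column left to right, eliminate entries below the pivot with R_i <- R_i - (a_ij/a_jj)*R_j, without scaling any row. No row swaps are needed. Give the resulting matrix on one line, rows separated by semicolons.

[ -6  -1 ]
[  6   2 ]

REF = [-6 -1; 0 1]

Forward elimination:
R2 <- R2 - (-1)*R1:  [ 0  1 ]
Row echelon form:
[ -6  -1 ]
[  0   1 ]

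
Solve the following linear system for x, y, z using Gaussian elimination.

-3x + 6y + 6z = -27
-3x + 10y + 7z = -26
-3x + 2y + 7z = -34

Forward elimination on [A|b]:
R2 <- R2 - (1)*R1:  [ 0  4  1  1 ]
R3 <- R3 - (1)*R1:  [  0  -4   1  -7 ]
R3 <- R3 - (-1)*R2:  [  0   0   2  -6 ]
Row echelon form:
[ -3  6  6  |  -27 ]
[  0  4  1  |    1 ]
[  0  0  2  |   -6 ]
Back-substitution:
z = (-6) / 2 = -3
y = (1 - (1)*(-3)) / 4 = 1
x = (-27 - (6)*(1) - (6)*(-3)) / -3 = 5

(5, 1, -3)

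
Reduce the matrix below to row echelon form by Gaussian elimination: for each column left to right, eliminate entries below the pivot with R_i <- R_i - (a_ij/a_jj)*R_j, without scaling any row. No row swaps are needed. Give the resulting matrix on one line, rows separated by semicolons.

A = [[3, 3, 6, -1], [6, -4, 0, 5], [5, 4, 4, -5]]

REF = [3 3 6 -1; 0 -10 -12 7; 0 0 -24/5 -121/30]

Forward elimination:
R2 <- R2 - (2)*R1:  [   0  -10  -12    7 ]
R3 <- R3 - (5/3)*R1:  [     0     -1     -6  -10/3 ]
R3 <- R3 - (1/10)*R2:  [       0        0    -24/5  -121/30 ]
Row echelon form:
[ 3    3      6       -1 ]
[ 0  -10    -12        7 ]
[ 0    0  -24/5  -121/30 ]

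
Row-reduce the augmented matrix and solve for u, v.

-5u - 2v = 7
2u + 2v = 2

Forward elimination on [A|b]:
R2 <- R2 - (-2/5)*R1:  [    0   6/5  24/5 ]
Row echelon form:
[ -5   -2  |     7 ]
[  0  6/5  |  24/5 ]
Back-substitution:
v = (24/5) / (6/5) = 4
u = (7 - (-2)*(4)) / -5 = -3

(-3, 4)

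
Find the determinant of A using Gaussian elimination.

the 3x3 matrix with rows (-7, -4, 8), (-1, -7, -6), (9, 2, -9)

det(A) = 215

Forward elimination:
R2 <- R2 - (1/7)*R1:  [     0  -45/7  -50/7 ]
R3 <- R3 - (-9/7)*R1:  [     0  -22/7    9/7 ]
R3 <- R3 - (22/45)*R2:  [    0     0  43/9 ]
Upper-triangular form:
[ -7     -4      8 ]
[  0  -45/7  -50/7 ]
[  0      0   43/9 ]
det(A) = (-1)^0 * (-7) * (-45/7) * (43/9) = 215  (0 row swaps -> sign +1)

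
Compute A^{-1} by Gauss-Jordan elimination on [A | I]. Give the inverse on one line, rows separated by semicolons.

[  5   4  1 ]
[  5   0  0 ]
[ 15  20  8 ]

inverse = [0 1/5 0; 2/3 -5/12 -1/12; -5/3 2/3 1/3]

Gauss-Jordan on [A | I]:
R1 <- (1/5)*R1:  [   1  4/5  1/5  |  1/5    0    0 ]
R2 <- R2 - (5)*R1:  [  0  -4  -1  |  -1   1   0 ]
R3 <- R3 - (15)*R1:  [  0   8   5  |  -3   0   1 ]
R2 <- (1/-4)*R2:  [    0     1   1/4  |   1/4  -1/4     0 ]
R1 <- R1 - (4/5)*R2:  [   1    0    0  |    0  1/5    0 ]
R3 <- R3 - (8)*R2:  [  0   0   3  |  -5   2   1 ]
R3 <- (1/3)*R3:  [    0     0     1  |  -5/3   2/3   1/3 ]
R2 <- R2 - (1/4)*R3:  [     0      1      0  |    2/3  -5/12  -1/12 ]
Right block of [I | A^{-1}] is the inverse:
[    0    1/5      0 ]
[  2/3  -5/12  -1/12 ]
[ -5/3    2/3    1/3 ]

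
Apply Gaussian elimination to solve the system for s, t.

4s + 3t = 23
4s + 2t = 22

Forward elimination on [A|b]:
R2 <- R2 - (1)*R1:  [  0  -1  -1 ]
Row echelon form:
[ 4   3  |  23 ]
[ 0  -1  |  -1 ]
Back-substitution:
t = (-1) / -1 = 1
s = (23 - (3)*(1)) / 4 = 5

(5, 1)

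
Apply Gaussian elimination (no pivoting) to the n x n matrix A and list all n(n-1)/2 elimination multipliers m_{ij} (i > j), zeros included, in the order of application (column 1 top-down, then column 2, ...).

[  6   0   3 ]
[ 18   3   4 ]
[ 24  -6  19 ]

multipliers: 3, 4, -2

Forward elimination:
R2 <- R2 - (3)*R1:  [  0   3  -5 ]
R3 <- R3 - (4)*R1:  [  0  -6   7 ]
R3 <- R3 - (-2)*R2:  [  0   0  -3 ]
Multipliers (in order of application): m_{21} = 3, m_{31} = 4, m_{32} = -2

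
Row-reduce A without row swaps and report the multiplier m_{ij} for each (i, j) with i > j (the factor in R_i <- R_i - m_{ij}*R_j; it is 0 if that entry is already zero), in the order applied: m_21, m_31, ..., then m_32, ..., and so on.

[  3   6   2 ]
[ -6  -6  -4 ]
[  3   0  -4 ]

Forward elimination:
R2 <- R2 - (-2)*R1:  [ 0  6  0 ]
R3 <- R3 - (1)*R1:  [  0  -6  -6 ]
R3 <- R3 - (-1)*R2:  [  0   0  -6 ]
Multipliers (in order of application): m_{21} = -2, m_{31} = 1, m_{32} = -1

multipliers: -2, 1, -1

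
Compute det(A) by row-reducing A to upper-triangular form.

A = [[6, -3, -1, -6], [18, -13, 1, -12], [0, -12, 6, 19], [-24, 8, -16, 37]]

Forward elimination:
R2 <- R2 - (3)*R1:  [  0  -4   4   6 ]
R4 <- R4 - (-4)*R1:  [   0   -4  -20   13 ]
R3 <- R3 - (3)*R2:  [  0   0  -6   1 ]
R4 <- R4 - (1)*R2:  [   0    0  -24    7 ]
R4 <- R4 - (4)*R3:  [ 0  0  0  3 ]
Upper-triangular form:
[ 6  -3  -1  -6 ]
[ 0  -4   4   6 ]
[ 0   0  -6   1 ]
[ 0   0   0   3 ]
det(A) = (-1)^0 * (6) * (-4) * (-6) * (3) = 432  (0 row swaps -> sign +1)

det(A) = 432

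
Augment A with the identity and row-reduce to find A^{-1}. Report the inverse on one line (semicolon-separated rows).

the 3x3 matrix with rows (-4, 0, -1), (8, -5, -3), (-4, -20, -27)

Gauss-Jordan on [A | I]:
R1 <- (1/-4)*R1:  [    1     0   1/4  |  -1/4     0     0 ]
R2 <- R2 - (8)*R1:  [  0  -5  -5  |   2   1   0 ]
R3 <- R3 - (-4)*R1:  [   0  -20  -26  |   -1    0    1 ]
R2 <- (1/-5)*R2:  [    0     1     1  |  -2/5  -1/5     0 ]
R3 <- R3 - (-20)*R2:  [  0   0  -6  |  -9  -4   1 ]
R3 <- (1/-6)*R3:  [    0     0     1  |   3/2   2/3  -1/6 ]
R1 <- R1 - (1/4)*R3:  [    1     0     0  |  -5/8  -1/6  1/24 ]
R2 <- R2 - (1)*R3:  [      0       1       0  |  -19/10  -13/15     1/6 ]
Right block of [I | A^{-1}] is the inverse:
[   -5/8    -1/6  1/24 ]
[ -19/10  -13/15   1/6 ]
[    3/2     2/3  -1/6 ]

inverse = [-5/8 -1/6 1/24; -19/10 -13/15 1/6; 3/2 2/3 -1/6]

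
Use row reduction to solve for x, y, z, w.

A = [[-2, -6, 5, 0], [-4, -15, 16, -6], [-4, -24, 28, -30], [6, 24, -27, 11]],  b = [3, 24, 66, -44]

(0, 2, 3, -1)

Forward elimination on [A|b]:
R2 <- R2 - (2)*R1:  [  0  -3   6  -6  18 ]
R3 <- R3 - (2)*R1:  [   0  -12   18  -30   60 ]
R4 <- R4 - (-3)*R1:  [   0    6  -12   11  -35 ]
R3 <- R3 - (4)*R2:  [   0    0   -6   -6  -12 ]
R4 <- R4 - (-2)*R2:  [  0   0   0  -1   1 ]
Row echelon form:
[ -2  -6   5   0  |    3 ]
[  0  -3   6  -6  |   18 ]
[  0   0  -6  -6  |  -12 ]
[  0   0   0  -1  |    1 ]
Back-substitution:
w = (1) / -1 = -1
z = (-12 - (-6)*(-1)) / -6 = 3
y = (18 - (6)*(3) - (-6)*(-1)) / -3 = 2
x = (3 - (-6)*(2) - (5)*(3)) / -2 = 0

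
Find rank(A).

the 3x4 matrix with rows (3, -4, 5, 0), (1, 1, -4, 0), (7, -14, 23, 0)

rank(A) = 2

Row reduction:
R2 <- R2 - (1/3)*R1:  [     0    7/3  -17/3      0 ]
R3 <- R3 - (7/3)*R1:  [     0  -14/3   34/3      0 ]
R3 <- R3 - (-2)*R2:  [ 0  0  0  0 ]
Row echelon form:
[ 3   -4      5  0 ]
[ 0  7/3  -17/3  0 ]
[ 0    0      0  0 ]
Nonzero rows / pivot columns: 2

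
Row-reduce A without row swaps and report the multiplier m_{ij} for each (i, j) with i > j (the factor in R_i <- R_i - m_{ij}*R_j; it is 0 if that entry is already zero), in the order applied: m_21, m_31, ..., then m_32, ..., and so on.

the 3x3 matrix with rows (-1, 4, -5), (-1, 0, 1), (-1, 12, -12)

Forward elimination:
R2 <- R2 - (1)*R1:  [  0  -4   6 ]
R3 <- R3 - (1)*R1:  [  0   8  -7 ]
R3 <- R3 - (-2)*R2:  [ 0  0  5 ]
Multipliers (in order of application): m_{21} = 1, m_{31} = 1, m_{32} = -2

multipliers: 1, 1, -2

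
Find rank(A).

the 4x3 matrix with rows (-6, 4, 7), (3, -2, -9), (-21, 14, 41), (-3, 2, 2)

Row reduction:
R2 <- R2 - (-1/2)*R1:  [     0      0  -11/2 ]
R3 <- R3 - (7/2)*R1:  [    0     0  33/2 ]
R4 <- R4 - (1/2)*R1:  [    0     0  -3/2 ]
R3 <- R3 - (-3)*R2:  [ 0  0  0 ]
R4 <- R4 - (3/11)*R2:  [ 0  0  0 ]
Row echelon form:
[ -6  4      7 ]
[  0  0  -11/2 ]
[  0  0      0 ]
[  0  0      0 ]
Nonzero rows / pivot columns: 2

rank(A) = 2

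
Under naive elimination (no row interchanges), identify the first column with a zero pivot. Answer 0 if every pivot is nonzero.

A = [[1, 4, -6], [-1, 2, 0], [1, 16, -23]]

first zero-pivot column = 0

Naive forward elimination:
R2 <- R2 - (-1)*R1:  [  0   6  -6 ]
R3 <- R3 - (1)*R1:  [   0   12  -17 ]
R3 <- R3 - (2)*R2:  [  0   0  -5 ]
All pivots nonzero; naive elimination completes without hitting a zero pivot.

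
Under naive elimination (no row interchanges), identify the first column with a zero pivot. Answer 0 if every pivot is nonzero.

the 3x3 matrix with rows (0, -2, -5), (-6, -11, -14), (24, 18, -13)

Naive forward elimination:
Pivot entry (1,1) is zero but row 2 has -6 in column 1 -> naive elimination stops; a row interchange (e.g. R1 <-> R2) would be required here.

first zero-pivot column = 1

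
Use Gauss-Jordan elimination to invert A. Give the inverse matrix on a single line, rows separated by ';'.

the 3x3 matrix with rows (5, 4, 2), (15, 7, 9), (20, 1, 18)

Gauss-Jordan on [A | I]:
R1 <- (1/5)*R1:  [   1  4/5  2/5  |  1/5    0    0 ]
R2 <- R2 - (15)*R1:  [  0  -5   3  |  -3   1   0 ]
R3 <- R3 - (20)*R1:  [   0  -15   10  |   -4    0    1 ]
R2 <- (1/-5)*R2:  [    0     1  -3/5  |   3/5  -1/5     0 ]
R1 <- R1 - (4/5)*R2:  [     1      0  22/25  |  -7/25   4/25      0 ]
R3 <- R3 - (-15)*R2:  [  0   0   1  |   5  -3   1 ]
R1 <- R1 - (22/25)*R3:  [       1        0        0  |  -117/25     14/5   -22/25 ]
R2 <- R2 - (-3/5)*R3:  [    0     1     0  |  18/5    -2   3/5 ]
Right block of [I | A^{-1}] is the inverse:
[ -117/25  14/5  -22/25 ]
[    18/5    -2     3/5 ]
[       5    -3       1 ]

inverse = [-117/25 14/5 -22/25; 18/5 -2 3/5; 5 -3 1]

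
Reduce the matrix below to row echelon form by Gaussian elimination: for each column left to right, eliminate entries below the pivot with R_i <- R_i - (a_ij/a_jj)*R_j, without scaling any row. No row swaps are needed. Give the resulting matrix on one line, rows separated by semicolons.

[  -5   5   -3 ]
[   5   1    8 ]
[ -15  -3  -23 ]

REF = [-5 5 -3; 0 6 5; 0 0 1]

Forward elimination:
R2 <- R2 - (-1)*R1:  [ 0  6  5 ]
R3 <- R3 - (3)*R1:  [   0  -18  -14 ]
R3 <- R3 - (-3)*R2:  [ 0  0  1 ]
Row echelon form:
[ -5  5  -3 ]
[  0  6   5 ]
[  0  0   1 ]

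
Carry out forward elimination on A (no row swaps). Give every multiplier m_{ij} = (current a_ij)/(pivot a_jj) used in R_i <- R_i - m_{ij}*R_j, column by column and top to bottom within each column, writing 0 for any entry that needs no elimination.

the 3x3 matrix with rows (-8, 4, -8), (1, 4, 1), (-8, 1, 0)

Forward elimination:
R2 <- R2 - (-1/8)*R1:  [   0  9/2    0 ]
R3 <- R3 - (1)*R1:  [  0  -3   8 ]
R3 <- R3 - (-2/3)*R2:  [ 0  0  8 ]
Multipliers (in order of application): m_{21} = -1/8, m_{31} = 1, m_{32} = -2/3

multipliers: -1/8, 1, -2/3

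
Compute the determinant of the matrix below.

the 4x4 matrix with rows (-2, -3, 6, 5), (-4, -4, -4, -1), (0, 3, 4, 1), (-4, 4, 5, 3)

det(A) = -266

Forward elimination:
R2 <- R2 - (2)*R1:  [   0    2  -16  -11 ]
R4 <- R4 - (2)*R1:  [  0  10  -7  -7 ]
R3 <- R3 - (3/2)*R2:  [    0     0    28  35/2 ]
R4 <- R4 - (5)*R2:  [  0   0  73  48 ]
R4 <- R4 - (73/28)*R3:  [    0     0     0  19/8 ]
Upper-triangular form:
[ -2  -3    6     5 ]
[  0   2  -16   -11 ]
[  0   0   28  35/2 ]
[  0   0    0  19/8 ]
det(A) = (-1)^0 * (-2) * (2) * (28) * (19/8) = -266  (0 row swaps -> sign +1)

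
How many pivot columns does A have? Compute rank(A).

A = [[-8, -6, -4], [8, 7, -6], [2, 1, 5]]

rank(A) = 3

Row reduction:
R2 <- R2 - (-1)*R1:  [   0    1  -10 ]
R3 <- R3 - (-1/4)*R1:  [    0  -1/2     4 ]
R3 <- R3 - (-1/2)*R2:  [  0   0  -1 ]
Row echelon form:
[ -8  -6   -4 ]
[  0   1  -10 ]
[  0   0   -1 ]
Nonzero rows / pivot columns: 3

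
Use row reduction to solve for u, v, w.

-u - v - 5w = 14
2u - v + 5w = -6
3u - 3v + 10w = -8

(0, -4, -2)

Forward elimination on [A|b]:
R2 <- R2 - (-2)*R1:  [  0  -3  -5  22 ]
R3 <- R3 - (-3)*R1:  [  0  -6  -5  34 ]
R3 <- R3 - (2)*R2:  [   0    0    5  -10 ]
Row echelon form:
[ -1  -1  -5  |   14 ]
[  0  -3  -5  |   22 ]
[  0   0   5  |  -10 ]
Back-substitution:
w = (-10) / 5 = -2
v = (22 - (-5)*(-2)) / -3 = -4
u = (14 - (-1)*(-4) - (-5)*(-2)) / -1 = 0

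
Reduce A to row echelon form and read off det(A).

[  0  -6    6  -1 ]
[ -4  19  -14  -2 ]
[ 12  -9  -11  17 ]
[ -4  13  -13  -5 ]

det(A) = -600

Forward elimination:
R1 <-> R2   (pivot in column 1 was zero)
[ -4  19  -14  -2 ]
[  0  -6    6  -1 ]
[ 12  -9  -11  17 ]
[ -4  13  -13  -5 ]
R3 <- R3 - (-3)*R1:  [   0   48  -53   11 ]
R4 <- R4 - (1)*R1:  [  0  -6   1  -3 ]
R3 <- R3 - (-8)*R2:  [  0   0  -5   3 ]
R4 <- R4 - (1)*R2:  [  0   0  -5  -2 ]
R4 <- R4 - (1)*R3:  [  0   0   0  -5 ]
Upper-triangular form:
[ -4  19  -14  -2 ]
[  0  -6    6  -1 ]
[  0   0   -5   3 ]
[  0   0    0  -5 ]
det(A) = (-1)^1 * (-4) * (-6) * (-5) * (-5) = -600  (1 row swap -> sign -1)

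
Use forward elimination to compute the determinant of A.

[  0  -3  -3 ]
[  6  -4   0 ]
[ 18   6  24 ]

det(A) = 108

Forward elimination:
R1 <-> R2   (pivot in column 1 was zero)
[  6  -4   0 ]
[  0  -3  -3 ]
[ 18   6  24 ]
R3 <- R3 - (3)*R1:  [  0  18  24 ]
R3 <- R3 - (-6)*R2:  [ 0  0  6 ]
Upper-triangular form:
[ 6  -4   0 ]
[ 0  -3  -3 ]
[ 0   0   6 ]
det(A) = (-1)^1 * (6) * (-3) * (6) = 108  (1 row swap -> sign -1)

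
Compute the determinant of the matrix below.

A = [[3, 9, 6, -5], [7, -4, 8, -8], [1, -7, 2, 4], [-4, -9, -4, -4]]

Forward elimination:
R2 <- R2 - (7/3)*R1:  [    0   -25    -6  11/3 ]
R3 <- R3 - (1/3)*R1:  [    0   -10     0  17/3 ]
R4 <- R4 - (-4/3)*R1:  [     0      3      4  -32/3 ]
R3 <- R3 - (2/5)*R2:  [    0     0  12/5  21/5 ]
R4 <- R4 - (-3/25)*R2:  [       0        0    82/25  -767/75 ]
R4 <- R4 - (41/30)*R3:  [       0        0        0  -479/30 ]
Upper-triangular form:
[ 3    9     6       -5 ]
[ 0  -25    -6     11/3 ]
[ 0    0  12/5     21/5 ]
[ 0    0     0  -479/30 ]
det(A) = (-1)^0 * (3) * (-25) * (12/5) * (-479/30) = 2874  (0 row swaps -> sign +1)

det(A) = 2874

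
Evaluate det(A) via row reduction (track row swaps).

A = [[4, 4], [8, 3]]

det(A) = -20

Forward elimination:
R2 <- R2 - (2)*R1:  [  0  -5 ]
Upper-triangular form:
[ 4   4 ]
[ 0  -5 ]
det(A) = (-1)^0 * (4) * (-5) = -20  (0 row swaps -> sign +1)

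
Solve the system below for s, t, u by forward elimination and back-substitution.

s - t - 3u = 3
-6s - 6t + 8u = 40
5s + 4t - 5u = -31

(-4, -4, -1)

Forward elimination on [A|b]:
R2 <- R2 - (-6)*R1:  [   0  -12  -10   58 ]
R3 <- R3 - (5)*R1:  [   0    9   10  -46 ]
R3 <- R3 - (-3/4)*R2:  [    0     0   5/2  -5/2 ]
Row echelon form:
[ 1   -1   -3  |     3 ]
[ 0  -12  -10  |    58 ]
[ 0    0  5/2  |  -5/2 ]
Back-substitution:
u = (-5/2) / (5/2) = -1
t = (58 - (-10)*(-1)) / -12 = -4
s = (3 - (-1)*(-4) - (-3)*(-1)) / 1 = -4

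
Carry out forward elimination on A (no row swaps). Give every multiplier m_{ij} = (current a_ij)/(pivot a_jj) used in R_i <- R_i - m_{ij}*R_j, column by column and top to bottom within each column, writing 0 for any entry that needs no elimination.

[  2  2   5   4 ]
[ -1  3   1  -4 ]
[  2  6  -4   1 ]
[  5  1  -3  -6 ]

Forward elimination:
R2 <- R2 - (-1/2)*R1:  [   0    4  7/2   -2 ]
R3 <- R3 - (1)*R1:  [  0   4  -9  -3 ]
R4 <- R4 - (5/2)*R1:  [     0     -4  -31/2    -16 ]
R3 <- R3 - (1)*R2:  [     0      0  -25/2     -1 ]
R4 <- R4 - (-1)*R2:  [   0    0  -12  -18 ]
R4 <- R4 - (24/25)*R3:  [       0        0        0  -426/25 ]
Multipliers (in order of application): m_{21} = -1/2, m_{31} = 1, m_{41} = 5/2, m_{32} = 1, m_{42} = -1, m_{43} = 24/25

multipliers: -1/2, 1, 5/2, 1, -1, 24/25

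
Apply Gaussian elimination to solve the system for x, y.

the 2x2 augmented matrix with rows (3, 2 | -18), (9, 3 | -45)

(-4, -3)

Forward elimination on [A|b]:
R2 <- R2 - (3)*R1:  [  0  -3   9 ]
Row echelon form:
[ 3   2  |  -18 ]
[ 0  -3  |    9 ]
Back-substitution:
y = (9) / -3 = -3
x = (-18 - (2)*(-3)) / 3 = -4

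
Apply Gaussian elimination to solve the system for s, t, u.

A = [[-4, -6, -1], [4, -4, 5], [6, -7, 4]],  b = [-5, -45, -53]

(-2, 3, -5)

Forward elimination on [A|b]:
R2 <- R2 - (-1)*R1:  [   0  -10    4  -50 ]
R3 <- R3 - (-3/2)*R1:  [      0     -16     5/2  -121/2 ]
R3 <- R3 - (8/5)*R2:  [      0       0  -39/10    39/2 ]
Row echelon form:
[ -4   -6      -1  |    -5 ]
[  0  -10       4  |   -50 ]
[  0    0  -39/10  |  39/2 ]
Back-substitution:
u = (39/2) / (-39/10) = -5
t = (-50 - (4)*(-5)) / -10 = 3
s = (-5 - (-6)*(3) - (-1)*(-5)) / -4 = -2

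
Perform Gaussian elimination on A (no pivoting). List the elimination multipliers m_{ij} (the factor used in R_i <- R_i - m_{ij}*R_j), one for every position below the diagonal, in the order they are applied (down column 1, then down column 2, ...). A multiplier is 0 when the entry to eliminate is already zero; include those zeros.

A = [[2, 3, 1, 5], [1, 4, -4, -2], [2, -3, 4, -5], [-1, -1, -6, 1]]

Forward elimination:
R2 <- R2 - (1/2)*R1:  [    0   5/2  -9/2  -9/2 ]
R3 <- R3 - (1)*R1:  [   0   -6    3  -10 ]
R4 <- R4 - (-1/2)*R1:  [     0    1/2  -11/2    7/2 ]
R3 <- R3 - (-12/5)*R2:  [      0       0   -39/5  -104/5 ]
R4 <- R4 - (1/5)*R2:  [     0      0  -23/5   22/5 ]
R4 <- R4 - (23/39)*R3:  [    0     0     0  50/3 ]
Multipliers (in order of application): m_{21} = 1/2, m_{31} = 1, m_{41} = -1/2, m_{32} = -12/5, m_{42} = 1/5, m_{43} = 23/39

multipliers: 1/2, 1, -1/2, -12/5, 1/5, 23/39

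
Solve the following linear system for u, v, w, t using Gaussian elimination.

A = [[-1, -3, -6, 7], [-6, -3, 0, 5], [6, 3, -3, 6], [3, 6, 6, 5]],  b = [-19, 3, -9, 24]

(-2, 3, 2, 0)

Forward elimination on [A|b]:
R2 <- R2 - (6)*R1:  [   0   15   36  -37  117 ]
R3 <- R3 - (-6)*R1:  [    0   -15   -39    48  -123 ]
R4 <- R4 - (-3)*R1:  [   0   -3  -12   26  -33 ]
R3 <- R3 - (-1)*R2:  [  0   0  -3  11  -6 ]
R4 <- R4 - (-1/5)*R2:  [     0      0  -24/5   93/5  -48/5 ]
R4 <- R4 - (8/5)*R3:  [ 0  0  0  1  0 ]
Row echelon form:
[ -1  -3  -6    7  |  -19 ]
[  0  15  36  -37  |  117 ]
[  0   0  -3   11  |   -6 ]
[  0   0   0    1  |    0 ]
Back-substitution:
t = (0) / 1 = 0
w = (-6 - (11)*(0)) / -3 = 2
v = (117 - (36)*(2) - (-37)*(0)) / 15 = 3
u = (-19 - (-3)*(3) - (-6)*(2) - (7)*(0)) / -1 = -2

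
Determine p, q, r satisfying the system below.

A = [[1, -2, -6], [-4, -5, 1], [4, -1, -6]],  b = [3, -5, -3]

(-3, 3, -2)

Forward elimination on [A|b]:
R2 <- R2 - (-4)*R1:  [   0  -13  -23    7 ]
R3 <- R3 - (4)*R1:  [   0    7   18  -15 ]
R3 <- R3 - (-7/13)*R2:  [       0        0    73/13  -146/13 ]
Row echelon form:
[ 1   -2     -6  |        3 ]
[ 0  -13    -23  |        7 ]
[ 0    0  73/13  |  -146/13 ]
Back-substitution:
r = (-146/13) / (73/13) = -2
q = (7 - (-23)*(-2)) / -13 = 3
p = (3 - (-2)*(3) - (-6)*(-2)) / 1 = -3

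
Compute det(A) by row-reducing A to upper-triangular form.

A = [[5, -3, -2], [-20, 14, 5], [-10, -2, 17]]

det(A) = 10

Forward elimination:
R2 <- R2 - (-4)*R1:  [  0   2  -3 ]
R3 <- R3 - (-2)*R1:  [  0  -8  13 ]
R3 <- R3 - (-4)*R2:  [ 0  0  1 ]
Upper-triangular form:
[ 5  -3  -2 ]
[ 0   2  -3 ]
[ 0   0   1 ]
det(A) = (-1)^0 * (5) * (2) * (1) = 10  (0 row swaps -> sign +1)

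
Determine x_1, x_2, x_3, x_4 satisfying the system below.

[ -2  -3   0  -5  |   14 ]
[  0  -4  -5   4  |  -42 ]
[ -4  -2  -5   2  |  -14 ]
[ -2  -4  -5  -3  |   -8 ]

Forward elimination on [A|b]:
R3 <- R3 - (2)*R1:  [   0    4   -5   12  -42 ]
R4 <- R4 - (1)*R1:  [   0   -1   -5    2  -22 ]
R3 <- R3 - (-1)*R2:  [   0    0  -10   16  -84 ]
R4 <- R4 - (1/4)*R2:  [     0      0  -15/4      1  -23/2 ]
R4 <- R4 - (3/8)*R3:  [  0   0   0  -5  20 ]
Row echelon form:
[ -2  -3    0  -5  |   14 ]
[  0  -4   -5   4  |  -42 ]
[  0   0  -10  16  |  -84 ]
[  0   0    0  -5  |   20 ]
Back-substitution:
x_4 = (20) / -5 = -4
x_3 = (-84 - (16)*(-4)) / -10 = 2
x_2 = (-42 - (-5)*(2) - (4)*(-4)) / -4 = 4
x_1 = (14 - (-3)*(4) - (-5)*(-4)) / -2 = -3

(-3, 4, 2, -4)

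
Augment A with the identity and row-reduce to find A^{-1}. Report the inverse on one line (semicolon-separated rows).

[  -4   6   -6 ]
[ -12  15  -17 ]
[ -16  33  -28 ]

Gauss-Jordan on [A | I]:
R1 <- (1/-4)*R1:  [    1  -3/2   3/2  |  -1/4     0     0 ]
R2 <- R2 - (-12)*R1:  [  0  -3   1  |  -3   1   0 ]
R3 <- R3 - (-16)*R1:  [  0   9  -4  |  -4   0   1 ]
R2 <- (1/-3)*R2:  [    0     1  -1/3  |     1  -1/3     0 ]
R1 <- R1 - (-3/2)*R2:  [    1     0     1  |   5/4  -1/2     0 ]
R3 <- R3 - (9)*R2:  [   0    0   -1  |  -13    3    1 ]
R3 <- (1/-1)*R3:  [  0   0   1  |  13  -3  -1 ]
R1 <- R1 - (1)*R3:  [     1      0      0  |  -47/4    5/2      1 ]
R2 <- R2 - (-1/3)*R3:  [    0     1     0  |  16/3  -4/3  -1/3 ]
Right block of [I | A^{-1}] is the inverse:
[ -47/4   5/2     1 ]
[  16/3  -4/3  -1/3 ]
[    13    -3    -1 ]

inverse = [-47/4 5/2 1; 16/3 -4/3 -1/3; 13 -3 -1]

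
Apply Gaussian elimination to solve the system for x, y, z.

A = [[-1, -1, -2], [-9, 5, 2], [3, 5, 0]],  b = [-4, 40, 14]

Forward elimination on [A|b]:
R2 <- R2 - (9)*R1:  [  0  14  20  76 ]
R3 <- R3 - (-3)*R1:  [  0   2  -6   2 ]
R3 <- R3 - (1/7)*R2:  [     0      0  -62/7  -62/7 ]
Row echelon form:
[ -1  -1     -2  |     -4 ]
[  0  14     20  |     76 ]
[  0   0  -62/7  |  -62/7 ]
Back-substitution:
z = (-62/7) / (-62/7) = 1
y = (76 - (20)*(1)) / 14 = 4
x = (-4 - (-1)*(4) - (-2)*(1)) / -1 = -2

(-2, 4, 1)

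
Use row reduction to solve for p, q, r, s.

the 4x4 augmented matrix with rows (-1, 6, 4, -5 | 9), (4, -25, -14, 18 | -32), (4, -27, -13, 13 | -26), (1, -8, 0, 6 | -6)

Forward elimination on [A|b]:
R2 <- R2 - (-4)*R1:  [  0  -1   2  -2   4 ]
R3 <- R3 - (-4)*R1:  [  0  -3   3  -7  10 ]
R4 <- R4 - (-1)*R1:  [  0  -2   4   1   3 ]
R3 <- R3 - (3)*R2:  [  0   0  -3  -1  -2 ]
R4 <- R4 - (2)*R2:  [  0   0   0   5  -5 ]
Row echelon form:
[ -1   6   4  -5  |   9 ]
[  0  -1   2  -2  |   4 ]
[  0   0  -3  -1  |  -2 ]
[  0   0   0   5  |  -5 ]
Back-substitution:
s = (-5) / 5 = -1
r = (-2 - (-1)*(-1)) / -3 = 1
q = (4 - (2)*(1) - (-2)*(-1)) / -1 = 0
p = (9 - (6)*(0) - (4)*(1) - (-5)*(-1)) / -1 = 0

(0, 0, 1, -1)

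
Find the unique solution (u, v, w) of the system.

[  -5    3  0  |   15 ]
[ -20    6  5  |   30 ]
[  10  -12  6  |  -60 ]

Forward elimination on [A|b]:
R2 <- R2 - (4)*R1:  [   0   -6    5  -30 ]
R3 <- R3 - (-2)*R1:  [   0   -6    6  -30 ]
R3 <- R3 - (1)*R2:  [ 0  0  1  0 ]
Row echelon form:
[ -5   3  0  |   15 ]
[  0  -6  5  |  -30 ]
[  0   0  1  |    0 ]
Back-substitution:
w = (0) / 1 = 0
v = (-30 - (5)*(0)) / -6 = 5
u = (15 - (3)*(5)) / -5 = 0

(0, 5, 0)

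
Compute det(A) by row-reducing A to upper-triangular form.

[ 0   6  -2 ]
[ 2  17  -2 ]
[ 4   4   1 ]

det(A) = 60

Forward elimination:
R1 <-> R2   (pivot in column 1 was zero)
[ 2  17  -2 ]
[ 0   6  -2 ]
[ 4   4   1 ]
R3 <- R3 - (2)*R1:  [   0  -30    5 ]
R3 <- R3 - (-5)*R2:  [  0   0  -5 ]
Upper-triangular form:
[ 2  17  -2 ]
[ 0   6  -2 ]
[ 0   0  -5 ]
det(A) = (-1)^1 * (2) * (6) * (-5) = 60  (1 row swap -> sign -1)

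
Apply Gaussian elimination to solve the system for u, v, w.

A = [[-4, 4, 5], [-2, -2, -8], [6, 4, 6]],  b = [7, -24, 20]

Forward elimination on [A|b]:
R2 <- R2 - (1/2)*R1:  [     0     -4  -21/2  -55/2 ]
R3 <- R3 - (-3/2)*R1:  [    0    10  27/2  61/2 ]
R3 <- R3 - (-5/2)*R2:  [      0       0   -51/4  -153/4 ]
Row echelon form:
[ -4   4      5  |       7 ]
[  0  -4  -21/2  |   -55/2 ]
[  0   0  -51/4  |  -153/4 ]
Back-substitution:
w = (-153/4) / (-51/4) = 3
v = (-55/2 - (-21/2)*(3)) / -4 = -1
u = (7 - (4)*(-1) - (5)*(3)) / -4 = 1

(1, -1, 3)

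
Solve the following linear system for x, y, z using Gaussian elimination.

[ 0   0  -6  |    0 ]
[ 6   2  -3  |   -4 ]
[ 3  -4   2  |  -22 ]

Forward elimination on [A|b]:
R1 <-> R2   (pivot in column 1 was zero)
[ 6   2  -3   -4 ]
[ 0   0  -6    0 ]
[ 3  -4   2  -22 ]
R3 <- R3 - (1/2)*R1:  [   0   -5  7/2  -20 ]
R2 <-> R3   (pivot in column 2 was zero)
[ 6   2   -3   -4 ]
[ 0  -5  7/2  -20 ]
[ 0   0   -6    0 ]
Row echelon form:
[ 6   2   -3  |   -4 ]
[ 0  -5  7/2  |  -20 ]
[ 0   0   -6  |    0 ]
Back-substitution:
z = (0) / -6 = 0
y = (-20 - (7/2)*(0)) / -5 = 4
x = (-4 - (2)*(4) - (-3)*(0)) / 6 = -2

(-2, 4, 0)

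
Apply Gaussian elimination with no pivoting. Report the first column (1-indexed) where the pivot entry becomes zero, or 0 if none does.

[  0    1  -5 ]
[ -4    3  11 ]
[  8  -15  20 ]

Naive forward elimination:
Pivot entry (1,1) is zero but row 2 has -4 in column 1 -> naive elimination stops; a row interchange (e.g. R1 <-> R2) would be required here.

first zero-pivot column = 1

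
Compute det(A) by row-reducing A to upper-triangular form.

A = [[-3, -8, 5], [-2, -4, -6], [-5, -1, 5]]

Forward elimination:
R2 <- R2 - (2/3)*R1:  [     0    4/3  -28/3 ]
R3 <- R3 - (5/3)*R1:  [     0   37/3  -10/3 ]
R3 <- R3 - (37/4)*R2:  [  0   0  83 ]
Upper-triangular form:
[ -3   -8      5 ]
[  0  4/3  -28/3 ]
[  0    0     83 ]
det(A) = (-1)^0 * (-3) * (4/3) * (83) = -332  (0 row swaps -> sign +1)

det(A) = -332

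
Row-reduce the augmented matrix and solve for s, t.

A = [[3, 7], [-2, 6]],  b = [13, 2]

(2, 1)

Forward elimination on [A|b]:
R2 <- R2 - (-2/3)*R1:  [    0  32/3  32/3 ]
Row echelon form:
[ 3     7  |    13 ]
[ 0  32/3  |  32/3 ]
Back-substitution:
t = (32/3) / (32/3) = 1
s = (13 - (7)*(1)) / 3 = 2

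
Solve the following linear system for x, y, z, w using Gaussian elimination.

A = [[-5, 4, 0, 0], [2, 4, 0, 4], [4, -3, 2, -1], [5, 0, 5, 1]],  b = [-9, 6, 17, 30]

Forward elimination on [A|b]:
R2 <- R2 - (-2/5)*R1:  [    0  28/5     0     4  12/5 ]
R3 <- R3 - (-4/5)*R1:  [    0   1/5     2    -1  49/5 ]
R4 <- R4 - (-1)*R1:  [  0   4   5   1  21 ]
R3 <- R3 - (1/28)*R2:  [    0     0     2  -8/7  68/7 ]
R4 <- R4 - (5/7)*R2:  [     0      0      5  -13/7  135/7 ]
R4 <- R4 - (5/2)*R3:  [  0   0   0   1  -5 ]
Row echelon form:
[ -5     4  0     0  |    -9 ]
[  0  28/5  0     4  |  12/5 ]
[  0     0  2  -8/7  |  68/7 ]
[  0     0  0     1  |    -5 ]
Back-substitution:
w = (-5) / 1 = -5
z = (68/7 - (-8/7)*(-5)) / 2 = 2
y = (12/5 - (4)*(-5)) / (28/5) = 4
x = (-9 - (4)*(4)) / -5 = 5

(5, 4, 2, -5)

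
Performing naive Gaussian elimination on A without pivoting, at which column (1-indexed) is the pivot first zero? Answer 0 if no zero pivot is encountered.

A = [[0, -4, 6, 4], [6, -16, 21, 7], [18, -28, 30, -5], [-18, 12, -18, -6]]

first zero-pivot column = 1

Naive forward elimination:
Pivot entry (1,1) is zero but row 2 has 6 in column 1 -> naive elimination stops; a row interchange (e.g. R1 <-> R2) would be required here.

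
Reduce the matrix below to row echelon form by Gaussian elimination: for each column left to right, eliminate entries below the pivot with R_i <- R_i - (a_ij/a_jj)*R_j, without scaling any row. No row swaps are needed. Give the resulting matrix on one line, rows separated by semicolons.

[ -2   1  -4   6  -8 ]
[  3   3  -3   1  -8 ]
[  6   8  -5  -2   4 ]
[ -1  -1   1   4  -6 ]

Forward elimination:
R2 <- R2 - (-3/2)*R1:  [   0  9/2   -9   10  -20 ]
R3 <- R3 - (-3)*R1:  [   0   11  -17   16  -20 ]
R4 <- R4 - (1/2)*R1:  [    0  -3/2     3     1    -2 ]
R3 <- R3 - (22/9)*R2:  [     0      0      5  -76/9  260/9 ]
R4 <- R4 - (-1/3)*R2:  [     0      0      0   13/3  -26/3 ]
Row echelon form:
[ -2    1  -4      6     -8 ]
[  0  9/2  -9     10    -20 ]
[  0    0   5  -76/9  260/9 ]
[  0    0   0   13/3  -26/3 ]

REF = [-2 1 -4 6 -8; 0 9/2 -9 10 -20; 0 0 5 -76/9 260/9; 0 0 0 13/3 -26/3]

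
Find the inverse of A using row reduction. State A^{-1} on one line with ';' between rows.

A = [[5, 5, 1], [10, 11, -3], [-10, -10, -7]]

inverse = [107/25 -1 26/25; -4 1 -1; -2/5 0 -1/5]

Gauss-Jordan on [A | I]:
R1 <- (1/5)*R1:  [   1    1  1/5  |  1/5    0    0 ]
R2 <- R2 - (10)*R1:  [  0   1  -5  |  -2   1   0 ]
R3 <- R3 - (-10)*R1:  [  0   0  -5  |   2   0   1 ]
R1 <- R1 - (1)*R2:  [    1     0  26/5  |  11/5    -1     0 ]
R3 <- (1/-5)*R3:  [    0     0     1  |  -2/5     0  -1/5 ]
R1 <- R1 - (26/5)*R3:  [      1       0       0  |  107/25      -1   26/25 ]
R2 <- R2 - (-5)*R3:  [  0   1   0  |  -4   1  -1 ]
Right block of [I | A^{-1}] is the inverse:
[ 107/25  -1  26/25 ]
[     -4   1     -1 ]
[   -2/5   0   -1/5 ]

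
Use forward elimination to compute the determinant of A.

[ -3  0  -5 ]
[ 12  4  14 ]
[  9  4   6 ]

det(A) = 36

Forward elimination:
R2 <- R2 - (-4)*R1:  [  0   4  -6 ]
R3 <- R3 - (-3)*R1:  [  0   4  -9 ]
R3 <- R3 - (1)*R2:  [  0   0  -3 ]
Upper-triangular form:
[ -3  0  -5 ]
[  0  4  -6 ]
[  0  0  -3 ]
det(A) = (-1)^0 * (-3) * (4) * (-3) = 36  (0 row swaps -> sign +1)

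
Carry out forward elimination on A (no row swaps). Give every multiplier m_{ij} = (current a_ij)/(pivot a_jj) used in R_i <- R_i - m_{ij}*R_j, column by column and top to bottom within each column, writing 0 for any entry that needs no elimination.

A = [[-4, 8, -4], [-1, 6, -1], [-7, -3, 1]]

multipliers: 1/4, 7/4, -17/4

Forward elimination:
R2 <- R2 - (1/4)*R1:  [ 0  4  0 ]
R3 <- R3 - (7/4)*R1:  [   0  -17    8 ]
R3 <- R3 - (-17/4)*R2:  [ 0  0  8 ]
Multipliers (in order of application): m_{21} = 1/4, m_{31} = 7/4, m_{32} = -17/4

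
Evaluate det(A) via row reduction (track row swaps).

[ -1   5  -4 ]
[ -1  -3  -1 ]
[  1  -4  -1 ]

det(A) = -37

Forward elimination:
R2 <- R2 - (1)*R1:  [  0  -8   3 ]
R3 <- R3 - (-1)*R1:  [  0   1  -5 ]
R3 <- R3 - (-1/8)*R2:  [     0      0  -37/8 ]
Upper-triangular form:
[ -1   5     -4 ]
[  0  -8      3 ]
[  0   0  -37/8 ]
det(A) = (-1)^0 * (-1) * (-8) * (-37/8) = -37  (0 row swaps -> sign +1)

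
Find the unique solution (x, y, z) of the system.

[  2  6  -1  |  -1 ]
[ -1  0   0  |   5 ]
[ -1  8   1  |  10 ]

Forward elimination on [A|b]:
R2 <- R2 - (-1/2)*R1:  [    0     3  -1/2   9/2 ]
R3 <- R3 - (-1/2)*R1:  [    0    11   1/2  19/2 ]
R3 <- R3 - (11/3)*R2:  [   0    0  7/3   -7 ]
Row echelon form:
[ 2  6    -1  |   -1 ]
[ 0  3  -1/2  |  9/2 ]
[ 0  0   7/3  |   -7 ]
Back-substitution:
z = (-7) / (7/3) = -3
y = (9/2 - (-1/2)*(-3)) / 3 = 1
x = (-1 - (6)*(1) - (-1)*(-3)) / 2 = -5

(-5, 1, -3)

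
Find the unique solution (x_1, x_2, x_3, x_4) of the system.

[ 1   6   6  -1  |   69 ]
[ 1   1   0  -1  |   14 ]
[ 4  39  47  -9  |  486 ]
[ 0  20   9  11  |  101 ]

(5, 5, 5, -4)

Forward elimination on [A|b]:
R2 <- R2 - (1)*R1:  [   0   -5   -6    0  -55 ]
R3 <- R3 - (4)*R1:  [   0   15   23   -5  210 ]
R3 <- R3 - (-3)*R2:  [  0   0   5  -5  45 ]
R4 <- R4 - (-4)*R2:  [    0     0   -15    11  -119 ]
R4 <- R4 - (-3)*R3:  [  0   0   0  -4  16 ]
Row echelon form:
[ 1   6   6  -1  |   69 ]
[ 0  -5  -6   0  |  -55 ]
[ 0   0   5  -5  |   45 ]
[ 0   0   0  -4  |   16 ]
Back-substitution:
x_4 = (16) / -4 = -4
x_3 = (45 - (-5)*(-4)) / 5 = 5
x_2 = (-55 - (-6)*(5)) / -5 = 5
x_1 = (69 - (6)*(5) - (6)*(5) - (-1)*(-4)) / 1 = 5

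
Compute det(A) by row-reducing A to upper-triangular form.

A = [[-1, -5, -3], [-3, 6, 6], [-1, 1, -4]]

Forward elimination:
R2 <- R2 - (3)*R1:  [  0  21  15 ]
R3 <- R3 - (1)*R1:  [  0   6  -1 ]
R3 <- R3 - (2/7)*R2:  [     0      0  -37/7 ]
Upper-triangular form:
[ -1  -5     -3 ]
[  0  21     15 ]
[  0   0  -37/7 ]
det(A) = (-1)^0 * (-1) * (21) * (-37/7) = 111  (0 row swaps -> sign +1)

det(A) = 111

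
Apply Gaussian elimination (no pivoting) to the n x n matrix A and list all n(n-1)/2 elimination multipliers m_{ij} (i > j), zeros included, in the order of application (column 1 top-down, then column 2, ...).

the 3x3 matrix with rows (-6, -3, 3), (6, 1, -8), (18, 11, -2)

Forward elimination:
R2 <- R2 - (-1)*R1:  [  0  -2  -5 ]
R3 <- R3 - (-3)*R1:  [ 0  2  7 ]
R3 <- R3 - (-1)*R2:  [ 0  0  2 ]
Multipliers (in order of application): m_{21} = -1, m_{31} = -3, m_{32} = -1

multipliers: -1, -3, -1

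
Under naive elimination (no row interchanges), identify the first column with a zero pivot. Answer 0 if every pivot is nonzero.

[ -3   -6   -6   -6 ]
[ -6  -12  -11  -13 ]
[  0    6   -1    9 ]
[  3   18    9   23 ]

first zero-pivot column = 2

Naive forward elimination:
R2 <- R2 - (2)*R1:  [  0   0   1  -1 ]
R4 <- R4 - (-1)*R1:  [  0  12   3  17 ]
Matrix at this point:
[ -3  -6  -6  -6 ]
[  0   0   1  -1 ]
[  0   6  -1   9 ]
[  0  12   3  17 ]
Pivot entry (2,2) is zero but row 3 has 6 in column 2 -> naive elimination stops; a row interchange (e.g. R2 <-> R3) would be required here.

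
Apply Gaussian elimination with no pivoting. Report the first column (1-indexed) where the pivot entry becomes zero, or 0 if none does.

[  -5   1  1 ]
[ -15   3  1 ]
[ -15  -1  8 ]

Naive forward elimination:
R2 <- R2 - (3)*R1:  [  0   0  -2 ]
R3 <- R3 - (3)*R1:  [  0  -4   5 ]
Matrix at this point:
[ -5   1   1 ]
[  0   0  -2 ]
[  0  -4   5 ]
Pivot entry (2,2) is zero but row 3 has -4 in column 2 -> naive elimination stops; a row interchange (e.g. R2 <-> R3) would be required here.

first zero-pivot column = 2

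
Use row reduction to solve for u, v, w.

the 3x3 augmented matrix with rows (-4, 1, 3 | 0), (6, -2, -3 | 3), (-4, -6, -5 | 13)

Forward elimination on [A|b]:
R2 <- R2 - (-3/2)*R1:  [    0  -1/2   3/2     3 ]
R3 <- R3 - (1)*R1:  [  0  -7  -8  13 ]
R3 <- R3 - (14)*R2:  [   0    0  -29  -29 ]
Row echelon form:
[ -4     1    3  |    0 ]
[  0  -1/2  3/2  |    3 ]
[  0     0  -29  |  -29 ]
Back-substitution:
w = (-29) / -29 = 1
v = (3 - (3/2)*(1)) / (-1/2) = -3
u = (0 - (1)*(-3) - (3)*(1)) / -4 = 0

(0, -3, 1)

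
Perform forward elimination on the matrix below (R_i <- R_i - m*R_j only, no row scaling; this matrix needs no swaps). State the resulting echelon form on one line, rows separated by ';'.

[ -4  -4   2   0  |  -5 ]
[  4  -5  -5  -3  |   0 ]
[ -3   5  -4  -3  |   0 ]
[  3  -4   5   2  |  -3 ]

REF = [-4 -4 2 0 -5; 0 -9 -3 -3 -5; 0 0 -49/6 -17/3 -25/36; 0 0 0 -88/49 -177/49]

Forward elimination:
R2 <- R2 - (-1)*R1:  [  0  -9  -3  -3  -5 ]
R3 <- R3 - (3/4)*R1:  [     0      8  -11/2     -3   15/4 ]
R4 <- R4 - (-3/4)*R1:  [     0     -7   13/2      2  -27/4 ]
R3 <- R3 - (-8/9)*R2:  [      0       0   -49/6   -17/3  -25/36 ]
R4 <- R4 - (7/9)*R2:  [       0        0     53/6     13/3  -103/36 ]
R4 <- R4 - (-53/49)*R3:  [       0        0        0   -88/49  -177/49 ]
Row echelon form:
[ -4  -4      2       0  |       -5 ]
[  0  -9     -3      -3  |       -5 ]
[  0   0  -49/6   -17/3  |   -25/36 ]
[  0   0      0  -88/49  |  -177/49 ]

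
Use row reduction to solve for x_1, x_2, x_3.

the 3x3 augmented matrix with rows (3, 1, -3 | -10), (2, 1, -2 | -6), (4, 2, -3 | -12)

Forward elimination on [A|b]:
R2 <- R2 - (2/3)*R1:  [   0  1/3    0  2/3 ]
R3 <- R3 - (4/3)*R1:  [   0  2/3    1  4/3 ]
R3 <- R3 - (2)*R2:  [ 0  0  1  0 ]
Row echelon form:
[ 3    1  -3  |  -10 ]
[ 0  1/3   0  |  2/3 ]
[ 0    0   1  |    0 ]
Back-substitution:
x_3 = (0) / 1 = 0
x_2 = (2/3) / (1/3) = 2
x_1 = (-10 - (1)*(2) - (-3)*(0)) / 3 = -4

(-4, 2, 0)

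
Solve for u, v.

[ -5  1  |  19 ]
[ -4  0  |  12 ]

Forward elimination on [A|b]:
R2 <- R2 - (4/5)*R1:  [     0   -4/5  -16/5 ]
Row echelon form:
[ -5     1  |     19 ]
[  0  -4/5  |  -16/5 ]
Back-substitution:
v = (-16/5) / (-4/5) = 4
u = (19 - (1)*(4)) / -5 = -3

(-3, 4)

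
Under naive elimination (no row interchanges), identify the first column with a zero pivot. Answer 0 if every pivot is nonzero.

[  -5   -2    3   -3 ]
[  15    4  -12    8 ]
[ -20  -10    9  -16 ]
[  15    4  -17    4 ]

Naive forward elimination:
R2 <- R2 - (-3)*R1:  [  0  -2  -3  -1 ]
R3 <- R3 - (4)*R1:  [  0  -2  -3  -4 ]
R4 <- R4 - (-3)*R1:  [  0  -2  -8  -5 ]
R3 <- R3 - (1)*R2:  [  0   0   0  -3 ]
R4 <- R4 - (1)*R2:  [  0   0  -5  -4 ]
Matrix at this point:
[ -5  -2   3  -3 ]
[  0  -2  -3  -1 ]
[  0   0   0  -3 ]
[  0   0  -5  -4 ]
Pivot entry (3,3) is zero but row 4 has -5 in column 3 -> naive elimination stops; a row interchange (e.g. R3 <-> R4) would be required here.

first zero-pivot column = 3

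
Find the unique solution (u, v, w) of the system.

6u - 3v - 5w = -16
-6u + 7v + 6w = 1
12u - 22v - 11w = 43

Forward elimination on [A|b]:
R2 <- R2 - (-1)*R1:  [   0    4    1  -15 ]
R3 <- R3 - (2)*R1:  [   0  -16   -1   75 ]
R3 <- R3 - (-4)*R2:  [  0   0   3  15 ]
Row echelon form:
[ 6  -3  -5  |  -16 ]
[ 0   4   1  |  -15 ]
[ 0   0   3  |   15 ]
Back-substitution:
w = (15) / 3 = 5
v = (-15 - (1)*(5)) / 4 = -5
u = (-16 - (-3)*(-5) - (-5)*(5)) / 6 = -1

(-1, -5, 5)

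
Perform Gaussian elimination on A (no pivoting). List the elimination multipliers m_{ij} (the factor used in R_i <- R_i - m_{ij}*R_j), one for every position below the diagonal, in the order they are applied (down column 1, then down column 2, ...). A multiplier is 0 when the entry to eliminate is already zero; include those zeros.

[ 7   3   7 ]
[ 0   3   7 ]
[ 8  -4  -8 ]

Forward elimination:
R2: entry in column 1 is already 0 -> m_{21} = 0 (no row operation needed)
R3 <- R3 - (8/7)*R1:  [     0  -52/7    -16 ]
R3 <- R3 - (-52/21)*R2:  [   0    0  4/3 ]
Multipliers (in order of application): m_{21} = 0, m_{31} = 8/7, m_{32} = -52/21

multipliers: 0, 8/7, -52/21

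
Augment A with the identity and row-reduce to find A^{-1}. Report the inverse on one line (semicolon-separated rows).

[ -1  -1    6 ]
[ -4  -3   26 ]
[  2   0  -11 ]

Gauss-Jordan on [A | I]:
R1 <- (1/-1)*R1:  [  1   1  -6  |  -1   0   0 ]
R2 <- R2 - (-4)*R1:  [  0   1   2  |  -4   1   0 ]
R3 <- R3 - (2)*R1:  [  0  -2   1  |   2   0   1 ]
R1 <- R1 - (1)*R2:  [  1   0  -8  |   3  -1   0 ]
R3 <- R3 - (-2)*R2:  [  0   0   5  |  -6   2   1 ]
R3 <- (1/5)*R3:  [    0     0     1  |  -6/5   2/5   1/5 ]
R1 <- R1 - (-8)*R3:  [     1      0      0  |  -33/5   11/5    8/5 ]
R2 <- R2 - (2)*R3:  [    0     1     0  |  -8/5   1/5  -2/5 ]
Right block of [I | A^{-1}] is the inverse:
[ -33/5  11/5   8/5 ]
[  -8/5   1/5  -2/5 ]
[  -6/5   2/5   1/5 ]

inverse = [-33/5 11/5 8/5; -8/5 1/5 -2/5; -6/5 2/5 1/5]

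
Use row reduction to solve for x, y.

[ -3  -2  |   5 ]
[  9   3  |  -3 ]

Forward elimination on [A|b]:
R2 <- R2 - (-3)*R1:  [  0  -3  12 ]
Row echelon form:
[ -3  -2  |   5 ]
[  0  -3  |  12 ]
Back-substitution:
y = (12) / -3 = -4
x = (5 - (-2)*(-4)) / -3 = 1

(1, -4)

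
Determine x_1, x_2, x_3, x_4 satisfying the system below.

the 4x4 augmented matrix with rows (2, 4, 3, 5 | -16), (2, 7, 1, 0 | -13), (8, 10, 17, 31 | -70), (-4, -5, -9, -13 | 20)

(5, -4, 5, -5)

Forward elimination on [A|b]:
R2 <- R2 - (1)*R1:  [  0   3  -2  -5   3 ]
R3 <- R3 - (4)*R1:  [  0  -6   5  11  -6 ]
R4 <- R4 - (-2)*R1:  [   0    3   -3   -3  -12 ]
R3 <- R3 - (-2)*R2:  [ 0  0  1  1  0 ]
R4 <- R4 - (1)*R2:  [   0    0   -1    2  -15 ]
R4 <- R4 - (-1)*R3:  [   0    0    0    3  -15 ]
Row echelon form:
[ 2  4   3   5  |  -16 ]
[ 0  3  -2  -5  |    3 ]
[ 0  0   1   1  |    0 ]
[ 0  0   0   3  |  -15 ]
Back-substitution:
x_4 = (-15) / 3 = -5
x_3 = (0 - (1)*(-5)) / 1 = 5
x_2 = (3 - (-2)*(5) - (-5)*(-5)) / 3 = -4
x_1 = (-16 - (4)*(-4) - (3)*(5) - (5)*(-5)) / 2 = 5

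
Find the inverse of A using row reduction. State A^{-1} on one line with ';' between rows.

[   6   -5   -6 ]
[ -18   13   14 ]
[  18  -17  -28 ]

Gauss-Jordan on [A | I]:
R1 <- (1/6)*R1:  [    1  -5/6    -1  |   1/6     0     0 ]
R2 <- R2 - (-18)*R1:  [  0  -2  -4  |   3   1   0 ]
R3 <- R3 - (18)*R1:  [   0   -2  -10  |   -3    0    1 ]
R2 <- (1/-2)*R2:  [    0     1     2  |  -3/2  -1/2     0 ]
R1 <- R1 - (-5/6)*R2:  [      1       0     2/3  |  -13/12   -5/12       0 ]
R3 <- R3 - (-2)*R2:  [  0   0  -6  |  -6  -1   1 ]
R3 <- (1/-6)*R3:  [    0     0     1  |     1   1/6  -1/6 ]
R1 <- R1 - (2/3)*R3:  [      1       0       0  |    -7/4  -19/36     1/9 ]
R2 <- R2 - (2)*R3:  [    0     1     0  |  -7/2  -5/6   1/3 ]
Right block of [I | A^{-1}] is the inverse:
[ -7/4  -19/36   1/9 ]
[ -7/2    -5/6   1/3 ]
[    1     1/6  -1/6 ]

inverse = [-7/4 -19/36 1/9; -7/2 -5/6 1/3; 1 1/6 -1/6]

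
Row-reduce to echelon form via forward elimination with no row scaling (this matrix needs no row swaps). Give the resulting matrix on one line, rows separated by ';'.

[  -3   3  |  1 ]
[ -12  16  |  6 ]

REF = [-3 3 1; 0 4 2]

Forward elimination:
R2 <- R2 - (4)*R1:  [ 0  4  2 ]
Row echelon form:
[ -3  3  |  1 ]
[  0  4  |  2 ]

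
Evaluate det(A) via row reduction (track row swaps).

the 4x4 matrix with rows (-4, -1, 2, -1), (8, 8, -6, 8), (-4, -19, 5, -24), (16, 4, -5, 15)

det(A) = 432

Forward elimination:
R2 <- R2 - (-2)*R1:  [  0   6  -2   6 ]
R3 <- R3 - (1)*R1:  [   0  -18    3  -23 ]
R4 <- R4 - (-4)*R1:  [  0   0   3  11 ]
R3 <- R3 - (-3)*R2:  [  0   0  -3  -5 ]
R4 <- R4 - (-1)*R3:  [ 0  0  0  6 ]
Upper-triangular form:
[ -4  -1   2  -1 ]
[  0   6  -2   6 ]
[  0   0  -3  -5 ]
[  0   0   0   6 ]
det(A) = (-1)^0 * (-4) * (6) * (-3) * (6) = 432  (0 row swaps -> sign +1)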